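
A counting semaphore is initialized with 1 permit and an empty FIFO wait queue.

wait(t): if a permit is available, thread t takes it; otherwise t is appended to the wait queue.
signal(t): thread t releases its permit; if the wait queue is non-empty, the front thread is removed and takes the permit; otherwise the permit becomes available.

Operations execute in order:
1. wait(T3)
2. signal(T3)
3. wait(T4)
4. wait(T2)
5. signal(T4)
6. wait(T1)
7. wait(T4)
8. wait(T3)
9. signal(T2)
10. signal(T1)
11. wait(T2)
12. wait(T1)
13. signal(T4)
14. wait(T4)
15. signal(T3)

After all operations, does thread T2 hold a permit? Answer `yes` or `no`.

Step 1: wait(T3) -> count=0 queue=[] holders={T3}
Step 2: signal(T3) -> count=1 queue=[] holders={none}
Step 3: wait(T4) -> count=0 queue=[] holders={T4}
Step 4: wait(T2) -> count=0 queue=[T2] holders={T4}
Step 5: signal(T4) -> count=0 queue=[] holders={T2}
Step 6: wait(T1) -> count=0 queue=[T1] holders={T2}
Step 7: wait(T4) -> count=0 queue=[T1,T4] holders={T2}
Step 8: wait(T3) -> count=0 queue=[T1,T4,T3] holders={T2}
Step 9: signal(T2) -> count=0 queue=[T4,T3] holders={T1}
Step 10: signal(T1) -> count=0 queue=[T3] holders={T4}
Step 11: wait(T2) -> count=0 queue=[T3,T2] holders={T4}
Step 12: wait(T1) -> count=0 queue=[T3,T2,T1] holders={T4}
Step 13: signal(T4) -> count=0 queue=[T2,T1] holders={T3}
Step 14: wait(T4) -> count=0 queue=[T2,T1,T4] holders={T3}
Step 15: signal(T3) -> count=0 queue=[T1,T4] holders={T2}
Final holders: {T2} -> T2 in holders

Answer: yes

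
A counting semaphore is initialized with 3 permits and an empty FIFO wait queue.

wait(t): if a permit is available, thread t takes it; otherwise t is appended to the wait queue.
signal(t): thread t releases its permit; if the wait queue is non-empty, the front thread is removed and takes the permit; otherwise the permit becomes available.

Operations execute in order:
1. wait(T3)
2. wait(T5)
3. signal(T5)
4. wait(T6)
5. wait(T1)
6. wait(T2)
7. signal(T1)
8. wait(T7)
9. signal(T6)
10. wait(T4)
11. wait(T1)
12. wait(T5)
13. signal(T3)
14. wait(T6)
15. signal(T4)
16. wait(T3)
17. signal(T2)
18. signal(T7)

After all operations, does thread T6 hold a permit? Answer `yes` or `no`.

Answer: yes

Derivation:
Step 1: wait(T3) -> count=2 queue=[] holders={T3}
Step 2: wait(T5) -> count=1 queue=[] holders={T3,T5}
Step 3: signal(T5) -> count=2 queue=[] holders={T3}
Step 4: wait(T6) -> count=1 queue=[] holders={T3,T6}
Step 5: wait(T1) -> count=0 queue=[] holders={T1,T3,T6}
Step 6: wait(T2) -> count=0 queue=[T2] holders={T1,T3,T6}
Step 7: signal(T1) -> count=0 queue=[] holders={T2,T3,T6}
Step 8: wait(T7) -> count=0 queue=[T7] holders={T2,T3,T6}
Step 9: signal(T6) -> count=0 queue=[] holders={T2,T3,T7}
Step 10: wait(T4) -> count=0 queue=[T4] holders={T2,T3,T7}
Step 11: wait(T1) -> count=0 queue=[T4,T1] holders={T2,T3,T7}
Step 12: wait(T5) -> count=0 queue=[T4,T1,T5] holders={T2,T3,T7}
Step 13: signal(T3) -> count=0 queue=[T1,T5] holders={T2,T4,T7}
Step 14: wait(T6) -> count=0 queue=[T1,T5,T6] holders={T2,T4,T7}
Step 15: signal(T4) -> count=0 queue=[T5,T6] holders={T1,T2,T7}
Step 16: wait(T3) -> count=0 queue=[T5,T6,T3] holders={T1,T2,T7}
Step 17: signal(T2) -> count=0 queue=[T6,T3] holders={T1,T5,T7}
Step 18: signal(T7) -> count=0 queue=[T3] holders={T1,T5,T6}
Final holders: {T1,T5,T6} -> T6 in holders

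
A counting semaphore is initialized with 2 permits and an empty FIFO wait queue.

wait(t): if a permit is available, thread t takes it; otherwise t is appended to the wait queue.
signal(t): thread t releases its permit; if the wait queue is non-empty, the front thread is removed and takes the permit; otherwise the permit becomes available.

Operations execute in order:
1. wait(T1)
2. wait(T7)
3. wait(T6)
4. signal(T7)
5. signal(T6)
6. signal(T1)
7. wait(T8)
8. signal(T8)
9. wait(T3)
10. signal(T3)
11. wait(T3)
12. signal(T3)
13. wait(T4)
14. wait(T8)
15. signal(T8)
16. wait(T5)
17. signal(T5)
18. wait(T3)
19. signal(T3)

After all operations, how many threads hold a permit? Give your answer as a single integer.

Answer: 1

Derivation:
Step 1: wait(T1) -> count=1 queue=[] holders={T1}
Step 2: wait(T7) -> count=0 queue=[] holders={T1,T7}
Step 3: wait(T6) -> count=0 queue=[T6] holders={T1,T7}
Step 4: signal(T7) -> count=0 queue=[] holders={T1,T6}
Step 5: signal(T6) -> count=1 queue=[] holders={T1}
Step 6: signal(T1) -> count=2 queue=[] holders={none}
Step 7: wait(T8) -> count=1 queue=[] holders={T8}
Step 8: signal(T8) -> count=2 queue=[] holders={none}
Step 9: wait(T3) -> count=1 queue=[] holders={T3}
Step 10: signal(T3) -> count=2 queue=[] holders={none}
Step 11: wait(T3) -> count=1 queue=[] holders={T3}
Step 12: signal(T3) -> count=2 queue=[] holders={none}
Step 13: wait(T4) -> count=1 queue=[] holders={T4}
Step 14: wait(T8) -> count=0 queue=[] holders={T4,T8}
Step 15: signal(T8) -> count=1 queue=[] holders={T4}
Step 16: wait(T5) -> count=0 queue=[] holders={T4,T5}
Step 17: signal(T5) -> count=1 queue=[] holders={T4}
Step 18: wait(T3) -> count=0 queue=[] holders={T3,T4}
Step 19: signal(T3) -> count=1 queue=[] holders={T4}
Final holders: {T4} -> 1 thread(s)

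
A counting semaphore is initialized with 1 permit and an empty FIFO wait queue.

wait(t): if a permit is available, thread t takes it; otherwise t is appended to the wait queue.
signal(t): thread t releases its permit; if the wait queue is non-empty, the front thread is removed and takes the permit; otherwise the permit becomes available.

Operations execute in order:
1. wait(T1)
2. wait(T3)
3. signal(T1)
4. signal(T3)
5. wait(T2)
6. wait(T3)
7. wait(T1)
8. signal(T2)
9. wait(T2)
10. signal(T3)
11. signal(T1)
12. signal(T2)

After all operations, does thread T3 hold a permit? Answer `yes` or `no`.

Step 1: wait(T1) -> count=0 queue=[] holders={T1}
Step 2: wait(T3) -> count=0 queue=[T3] holders={T1}
Step 3: signal(T1) -> count=0 queue=[] holders={T3}
Step 4: signal(T3) -> count=1 queue=[] holders={none}
Step 5: wait(T2) -> count=0 queue=[] holders={T2}
Step 6: wait(T3) -> count=0 queue=[T3] holders={T2}
Step 7: wait(T1) -> count=0 queue=[T3,T1] holders={T2}
Step 8: signal(T2) -> count=0 queue=[T1] holders={T3}
Step 9: wait(T2) -> count=0 queue=[T1,T2] holders={T3}
Step 10: signal(T3) -> count=0 queue=[T2] holders={T1}
Step 11: signal(T1) -> count=0 queue=[] holders={T2}
Step 12: signal(T2) -> count=1 queue=[] holders={none}
Final holders: {none} -> T3 not in holders

Answer: no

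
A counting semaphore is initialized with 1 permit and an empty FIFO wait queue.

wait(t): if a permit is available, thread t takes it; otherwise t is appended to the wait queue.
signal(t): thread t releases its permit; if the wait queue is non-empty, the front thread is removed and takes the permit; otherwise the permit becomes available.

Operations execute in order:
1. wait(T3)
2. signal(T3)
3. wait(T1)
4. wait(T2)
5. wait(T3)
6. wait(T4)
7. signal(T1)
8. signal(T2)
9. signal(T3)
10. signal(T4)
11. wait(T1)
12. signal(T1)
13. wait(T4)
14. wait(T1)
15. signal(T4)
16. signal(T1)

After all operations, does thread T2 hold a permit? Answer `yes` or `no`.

Step 1: wait(T3) -> count=0 queue=[] holders={T3}
Step 2: signal(T3) -> count=1 queue=[] holders={none}
Step 3: wait(T1) -> count=0 queue=[] holders={T1}
Step 4: wait(T2) -> count=0 queue=[T2] holders={T1}
Step 5: wait(T3) -> count=0 queue=[T2,T3] holders={T1}
Step 6: wait(T4) -> count=0 queue=[T2,T3,T4] holders={T1}
Step 7: signal(T1) -> count=0 queue=[T3,T4] holders={T2}
Step 8: signal(T2) -> count=0 queue=[T4] holders={T3}
Step 9: signal(T3) -> count=0 queue=[] holders={T4}
Step 10: signal(T4) -> count=1 queue=[] holders={none}
Step 11: wait(T1) -> count=0 queue=[] holders={T1}
Step 12: signal(T1) -> count=1 queue=[] holders={none}
Step 13: wait(T4) -> count=0 queue=[] holders={T4}
Step 14: wait(T1) -> count=0 queue=[T1] holders={T4}
Step 15: signal(T4) -> count=0 queue=[] holders={T1}
Step 16: signal(T1) -> count=1 queue=[] holders={none}
Final holders: {none} -> T2 not in holders

Answer: no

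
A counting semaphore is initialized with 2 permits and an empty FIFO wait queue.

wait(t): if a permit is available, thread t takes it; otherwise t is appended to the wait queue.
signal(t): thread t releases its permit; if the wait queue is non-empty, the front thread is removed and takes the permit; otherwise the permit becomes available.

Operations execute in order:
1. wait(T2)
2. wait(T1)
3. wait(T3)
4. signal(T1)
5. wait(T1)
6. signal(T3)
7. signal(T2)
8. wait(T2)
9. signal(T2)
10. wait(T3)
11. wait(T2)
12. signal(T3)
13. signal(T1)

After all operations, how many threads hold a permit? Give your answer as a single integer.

Step 1: wait(T2) -> count=1 queue=[] holders={T2}
Step 2: wait(T1) -> count=0 queue=[] holders={T1,T2}
Step 3: wait(T3) -> count=0 queue=[T3] holders={T1,T2}
Step 4: signal(T1) -> count=0 queue=[] holders={T2,T3}
Step 5: wait(T1) -> count=0 queue=[T1] holders={T2,T3}
Step 6: signal(T3) -> count=0 queue=[] holders={T1,T2}
Step 7: signal(T2) -> count=1 queue=[] holders={T1}
Step 8: wait(T2) -> count=0 queue=[] holders={T1,T2}
Step 9: signal(T2) -> count=1 queue=[] holders={T1}
Step 10: wait(T3) -> count=0 queue=[] holders={T1,T3}
Step 11: wait(T2) -> count=0 queue=[T2] holders={T1,T3}
Step 12: signal(T3) -> count=0 queue=[] holders={T1,T2}
Step 13: signal(T1) -> count=1 queue=[] holders={T2}
Final holders: {T2} -> 1 thread(s)

Answer: 1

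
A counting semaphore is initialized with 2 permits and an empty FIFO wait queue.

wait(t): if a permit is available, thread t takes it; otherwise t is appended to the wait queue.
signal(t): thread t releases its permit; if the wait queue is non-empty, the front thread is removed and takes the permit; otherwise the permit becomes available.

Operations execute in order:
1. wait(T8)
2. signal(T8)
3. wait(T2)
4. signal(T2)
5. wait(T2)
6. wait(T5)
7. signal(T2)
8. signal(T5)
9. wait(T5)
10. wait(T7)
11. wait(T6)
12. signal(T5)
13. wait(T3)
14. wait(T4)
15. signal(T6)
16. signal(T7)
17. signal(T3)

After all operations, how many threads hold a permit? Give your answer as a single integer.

Answer: 1

Derivation:
Step 1: wait(T8) -> count=1 queue=[] holders={T8}
Step 2: signal(T8) -> count=2 queue=[] holders={none}
Step 3: wait(T2) -> count=1 queue=[] holders={T2}
Step 4: signal(T2) -> count=2 queue=[] holders={none}
Step 5: wait(T2) -> count=1 queue=[] holders={T2}
Step 6: wait(T5) -> count=0 queue=[] holders={T2,T5}
Step 7: signal(T2) -> count=1 queue=[] holders={T5}
Step 8: signal(T5) -> count=2 queue=[] holders={none}
Step 9: wait(T5) -> count=1 queue=[] holders={T5}
Step 10: wait(T7) -> count=0 queue=[] holders={T5,T7}
Step 11: wait(T6) -> count=0 queue=[T6] holders={T5,T7}
Step 12: signal(T5) -> count=0 queue=[] holders={T6,T7}
Step 13: wait(T3) -> count=0 queue=[T3] holders={T6,T7}
Step 14: wait(T4) -> count=0 queue=[T3,T4] holders={T6,T7}
Step 15: signal(T6) -> count=0 queue=[T4] holders={T3,T7}
Step 16: signal(T7) -> count=0 queue=[] holders={T3,T4}
Step 17: signal(T3) -> count=1 queue=[] holders={T4}
Final holders: {T4} -> 1 thread(s)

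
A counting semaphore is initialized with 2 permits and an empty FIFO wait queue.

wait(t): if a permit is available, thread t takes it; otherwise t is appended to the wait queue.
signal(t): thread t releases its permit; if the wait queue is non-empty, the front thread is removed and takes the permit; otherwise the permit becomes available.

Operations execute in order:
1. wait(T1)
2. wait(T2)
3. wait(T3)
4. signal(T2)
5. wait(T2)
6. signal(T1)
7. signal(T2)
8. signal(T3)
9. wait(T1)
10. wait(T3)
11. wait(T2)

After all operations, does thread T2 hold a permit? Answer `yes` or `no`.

Answer: no

Derivation:
Step 1: wait(T1) -> count=1 queue=[] holders={T1}
Step 2: wait(T2) -> count=0 queue=[] holders={T1,T2}
Step 3: wait(T3) -> count=0 queue=[T3] holders={T1,T2}
Step 4: signal(T2) -> count=0 queue=[] holders={T1,T3}
Step 5: wait(T2) -> count=0 queue=[T2] holders={T1,T3}
Step 6: signal(T1) -> count=0 queue=[] holders={T2,T3}
Step 7: signal(T2) -> count=1 queue=[] holders={T3}
Step 8: signal(T3) -> count=2 queue=[] holders={none}
Step 9: wait(T1) -> count=1 queue=[] holders={T1}
Step 10: wait(T3) -> count=0 queue=[] holders={T1,T3}
Step 11: wait(T2) -> count=0 queue=[T2] holders={T1,T3}
Final holders: {T1,T3} -> T2 not in holders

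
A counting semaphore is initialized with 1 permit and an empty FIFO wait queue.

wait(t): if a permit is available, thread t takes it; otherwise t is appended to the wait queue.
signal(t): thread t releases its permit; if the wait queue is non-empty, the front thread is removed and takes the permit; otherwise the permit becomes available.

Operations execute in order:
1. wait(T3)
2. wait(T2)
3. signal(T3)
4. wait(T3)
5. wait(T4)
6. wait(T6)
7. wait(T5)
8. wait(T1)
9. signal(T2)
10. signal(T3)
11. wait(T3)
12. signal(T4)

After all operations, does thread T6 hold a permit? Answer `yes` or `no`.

Step 1: wait(T3) -> count=0 queue=[] holders={T3}
Step 2: wait(T2) -> count=0 queue=[T2] holders={T3}
Step 3: signal(T3) -> count=0 queue=[] holders={T2}
Step 4: wait(T3) -> count=0 queue=[T3] holders={T2}
Step 5: wait(T4) -> count=0 queue=[T3,T4] holders={T2}
Step 6: wait(T6) -> count=0 queue=[T3,T4,T6] holders={T2}
Step 7: wait(T5) -> count=0 queue=[T3,T4,T6,T5] holders={T2}
Step 8: wait(T1) -> count=0 queue=[T3,T4,T6,T5,T1] holders={T2}
Step 9: signal(T2) -> count=0 queue=[T4,T6,T5,T1] holders={T3}
Step 10: signal(T3) -> count=0 queue=[T6,T5,T1] holders={T4}
Step 11: wait(T3) -> count=0 queue=[T6,T5,T1,T3] holders={T4}
Step 12: signal(T4) -> count=0 queue=[T5,T1,T3] holders={T6}
Final holders: {T6} -> T6 in holders

Answer: yes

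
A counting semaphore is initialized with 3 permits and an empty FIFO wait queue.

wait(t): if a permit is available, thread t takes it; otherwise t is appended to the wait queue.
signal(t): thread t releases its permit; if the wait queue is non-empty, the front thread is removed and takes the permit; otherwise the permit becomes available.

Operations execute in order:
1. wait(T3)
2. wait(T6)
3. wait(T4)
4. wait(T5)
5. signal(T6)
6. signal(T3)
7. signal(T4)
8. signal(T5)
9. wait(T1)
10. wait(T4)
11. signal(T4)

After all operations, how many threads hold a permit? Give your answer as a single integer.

Step 1: wait(T3) -> count=2 queue=[] holders={T3}
Step 2: wait(T6) -> count=1 queue=[] holders={T3,T6}
Step 3: wait(T4) -> count=0 queue=[] holders={T3,T4,T6}
Step 4: wait(T5) -> count=0 queue=[T5] holders={T3,T4,T6}
Step 5: signal(T6) -> count=0 queue=[] holders={T3,T4,T5}
Step 6: signal(T3) -> count=1 queue=[] holders={T4,T5}
Step 7: signal(T4) -> count=2 queue=[] holders={T5}
Step 8: signal(T5) -> count=3 queue=[] holders={none}
Step 9: wait(T1) -> count=2 queue=[] holders={T1}
Step 10: wait(T4) -> count=1 queue=[] holders={T1,T4}
Step 11: signal(T4) -> count=2 queue=[] holders={T1}
Final holders: {T1} -> 1 thread(s)

Answer: 1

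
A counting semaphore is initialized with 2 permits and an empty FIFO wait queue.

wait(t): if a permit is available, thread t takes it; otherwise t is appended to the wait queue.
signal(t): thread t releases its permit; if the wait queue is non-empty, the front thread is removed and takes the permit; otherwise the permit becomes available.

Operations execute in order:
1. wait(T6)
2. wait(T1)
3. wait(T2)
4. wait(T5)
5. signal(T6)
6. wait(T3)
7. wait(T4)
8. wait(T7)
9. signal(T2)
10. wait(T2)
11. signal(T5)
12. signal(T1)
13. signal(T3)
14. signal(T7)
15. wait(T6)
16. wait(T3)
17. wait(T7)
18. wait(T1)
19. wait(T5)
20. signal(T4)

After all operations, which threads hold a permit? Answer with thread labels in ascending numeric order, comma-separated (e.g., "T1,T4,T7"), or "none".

Answer: T2,T6

Derivation:
Step 1: wait(T6) -> count=1 queue=[] holders={T6}
Step 2: wait(T1) -> count=0 queue=[] holders={T1,T6}
Step 3: wait(T2) -> count=0 queue=[T2] holders={T1,T6}
Step 4: wait(T5) -> count=0 queue=[T2,T5] holders={T1,T6}
Step 5: signal(T6) -> count=0 queue=[T5] holders={T1,T2}
Step 6: wait(T3) -> count=0 queue=[T5,T3] holders={T1,T2}
Step 7: wait(T4) -> count=0 queue=[T5,T3,T4] holders={T1,T2}
Step 8: wait(T7) -> count=0 queue=[T5,T3,T4,T7] holders={T1,T2}
Step 9: signal(T2) -> count=0 queue=[T3,T4,T7] holders={T1,T5}
Step 10: wait(T2) -> count=0 queue=[T3,T4,T7,T2] holders={T1,T5}
Step 11: signal(T5) -> count=0 queue=[T4,T7,T2] holders={T1,T3}
Step 12: signal(T1) -> count=0 queue=[T7,T2] holders={T3,T4}
Step 13: signal(T3) -> count=0 queue=[T2] holders={T4,T7}
Step 14: signal(T7) -> count=0 queue=[] holders={T2,T4}
Step 15: wait(T6) -> count=0 queue=[T6] holders={T2,T4}
Step 16: wait(T3) -> count=0 queue=[T6,T3] holders={T2,T4}
Step 17: wait(T7) -> count=0 queue=[T6,T3,T7] holders={T2,T4}
Step 18: wait(T1) -> count=0 queue=[T6,T3,T7,T1] holders={T2,T4}
Step 19: wait(T5) -> count=0 queue=[T6,T3,T7,T1,T5] holders={T2,T4}
Step 20: signal(T4) -> count=0 queue=[T3,T7,T1,T5] holders={T2,T6}
Final holders: T2,T6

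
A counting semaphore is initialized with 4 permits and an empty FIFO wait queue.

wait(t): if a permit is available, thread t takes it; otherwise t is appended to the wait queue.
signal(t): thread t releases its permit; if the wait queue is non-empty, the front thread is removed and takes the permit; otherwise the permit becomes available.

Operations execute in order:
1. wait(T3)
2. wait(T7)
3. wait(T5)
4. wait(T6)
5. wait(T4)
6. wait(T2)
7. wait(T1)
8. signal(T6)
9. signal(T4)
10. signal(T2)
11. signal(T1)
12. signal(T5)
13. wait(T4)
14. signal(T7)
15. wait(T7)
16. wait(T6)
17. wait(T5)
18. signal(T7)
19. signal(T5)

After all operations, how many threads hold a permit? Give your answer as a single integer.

Step 1: wait(T3) -> count=3 queue=[] holders={T3}
Step 2: wait(T7) -> count=2 queue=[] holders={T3,T7}
Step 3: wait(T5) -> count=1 queue=[] holders={T3,T5,T7}
Step 4: wait(T6) -> count=0 queue=[] holders={T3,T5,T6,T7}
Step 5: wait(T4) -> count=0 queue=[T4] holders={T3,T5,T6,T7}
Step 6: wait(T2) -> count=0 queue=[T4,T2] holders={T3,T5,T6,T7}
Step 7: wait(T1) -> count=0 queue=[T4,T2,T1] holders={T3,T5,T6,T7}
Step 8: signal(T6) -> count=0 queue=[T2,T1] holders={T3,T4,T5,T7}
Step 9: signal(T4) -> count=0 queue=[T1] holders={T2,T3,T5,T7}
Step 10: signal(T2) -> count=0 queue=[] holders={T1,T3,T5,T7}
Step 11: signal(T1) -> count=1 queue=[] holders={T3,T5,T7}
Step 12: signal(T5) -> count=2 queue=[] holders={T3,T7}
Step 13: wait(T4) -> count=1 queue=[] holders={T3,T4,T7}
Step 14: signal(T7) -> count=2 queue=[] holders={T3,T4}
Step 15: wait(T7) -> count=1 queue=[] holders={T3,T4,T7}
Step 16: wait(T6) -> count=0 queue=[] holders={T3,T4,T6,T7}
Step 17: wait(T5) -> count=0 queue=[T5] holders={T3,T4,T6,T7}
Step 18: signal(T7) -> count=0 queue=[] holders={T3,T4,T5,T6}
Step 19: signal(T5) -> count=1 queue=[] holders={T3,T4,T6}
Final holders: {T3,T4,T6} -> 3 thread(s)

Answer: 3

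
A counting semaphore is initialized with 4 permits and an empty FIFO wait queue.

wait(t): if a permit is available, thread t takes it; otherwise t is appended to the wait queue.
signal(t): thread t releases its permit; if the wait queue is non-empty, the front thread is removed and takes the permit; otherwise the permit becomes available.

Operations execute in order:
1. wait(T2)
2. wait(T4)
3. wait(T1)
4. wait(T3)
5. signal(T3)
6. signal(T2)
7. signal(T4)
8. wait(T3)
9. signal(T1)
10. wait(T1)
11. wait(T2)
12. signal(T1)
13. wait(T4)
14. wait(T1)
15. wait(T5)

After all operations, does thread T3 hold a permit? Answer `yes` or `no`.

Answer: yes

Derivation:
Step 1: wait(T2) -> count=3 queue=[] holders={T2}
Step 2: wait(T4) -> count=2 queue=[] holders={T2,T4}
Step 3: wait(T1) -> count=1 queue=[] holders={T1,T2,T4}
Step 4: wait(T3) -> count=0 queue=[] holders={T1,T2,T3,T4}
Step 5: signal(T3) -> count=1 queue=[] holders={T1,T2,T4}
Step 6: signal(T2) -> count=2 queue=[] holders={T1,T4}
Step 7: signal(T4) -> count=3 queue=[] holders={T1}
Step 8: wait(T3) -> count=2 queue=[] holders={T1,T3}
Step 9: signal(T1) -> count=3 queue=[] holders={T3}
Step 10: wait(T1) -> count=2 queue=[] holders={T1,T3}
Step 11: wait(T2) -> count=1 queue=[] holders={T1,T2,T3}
Step 12: signal(T1) -> count=2 queue=[] holders={T2,T3}
Step 13: wait(T4) -> count=1 queue=[] holders={T2,T3,T4}
Step 14: wait(T1) -> count=0 queue=[] holders={T1,T2,T3,T4}
Step 15: wait(T5) -> count=0 queue=[T5] holders={T1,T2,T3,T4}
Final holders: {T1,T2,T3,T4} -> T3 in holders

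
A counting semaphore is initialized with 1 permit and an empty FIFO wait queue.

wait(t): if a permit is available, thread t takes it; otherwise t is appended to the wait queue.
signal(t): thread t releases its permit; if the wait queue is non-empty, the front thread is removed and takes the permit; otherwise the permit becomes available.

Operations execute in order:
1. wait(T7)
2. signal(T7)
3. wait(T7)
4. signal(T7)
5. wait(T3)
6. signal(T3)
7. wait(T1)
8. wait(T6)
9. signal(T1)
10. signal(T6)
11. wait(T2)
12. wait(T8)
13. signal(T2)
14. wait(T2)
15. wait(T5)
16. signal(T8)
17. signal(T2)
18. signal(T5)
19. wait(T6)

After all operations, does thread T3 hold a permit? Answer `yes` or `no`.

Answer: no

Derivation:
Step 1: wait(T7) -> count=0 queue=[] holders={T7}
Step 2: signal(T7) -> count=1 queue=[] holders={none}
Step 3: wait(T7) -> count=0 queue=[] holders={T7}
Step 4: signal(T7) -> count=1 queue=[] holders={none}
Step 5: wait(T3) -> count=0 queue=[] holders={T3}
Step 6: signal(T3) -> count=1 queue=[] holders={none}
Step 7: wait(T1) -> count=0 queue=[] holders={T1}
Step 8: wait(T6) -> count=0 queue=[T6] holders={T1}
Step 9: signal(T1) -> count=0 queue=[] holders={T6}
Step 10: signal(T6) -> count=1 queue=[] holders={none}
Step 11: wait(T2) -> count=0 queue=[] holders={T2}
Step 12: wait(T8) -> count=0 queue=[T8] holders={T2}
Step 13: signal(T2) -> count=0 queue=[] holders={T8}
Step 14: wait(T2) -> count=0 queue=[T2] holders={T8}
Step 15: wait(T5) -> count=0 queue=[T2,T5] holders={T8}
Step 16: signal(T8) -> count=0 queue=[T5] holders={T2}
Step 17: signal(T2) -> count=0 queue=[] holders={T5}
Step 18: signal(T5) -> count=1 queue=[] holders={none}
Step 19: wait(T6) -> count=0 queue=[] holders={T6}
Final holders: {T6} -> T3 not in holders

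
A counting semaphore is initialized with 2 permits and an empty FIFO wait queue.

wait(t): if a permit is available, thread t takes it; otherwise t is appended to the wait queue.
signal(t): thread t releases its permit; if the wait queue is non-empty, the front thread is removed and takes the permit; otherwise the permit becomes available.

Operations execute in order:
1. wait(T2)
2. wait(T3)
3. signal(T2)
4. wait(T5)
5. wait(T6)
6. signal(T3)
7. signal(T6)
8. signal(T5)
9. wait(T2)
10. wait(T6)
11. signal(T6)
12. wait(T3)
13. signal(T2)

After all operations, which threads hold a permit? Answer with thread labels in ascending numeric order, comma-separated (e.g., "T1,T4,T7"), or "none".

Step 1: wait(T2) -> count=1 queue=[] holders={T2}
Step 2: wait(T3) -> count=0 queue=[] holders={T2,T3}
Step 3: signal(T2) -> count=1 queue=[] holders={T3}
Step 4: wait(T5) -> count=0 queue=[] holders={T3,T5}
Step 5: wait(T6) -> count=0 queue=[T6] holders={T3,T5}
Step 6: signal(T3) -> count=0 queue=[] holders={T5,T6}
Step 7: signal(T6) -> count=1 queue=[] holders={T5}
Step 8: signal(T5) -> count=2 queue=[] holders={none}
Step 9: wait(T2) -> count=1 queue=[] holders={T2}
Step 10: wait(T6) -> count=0 queue=[] holders={T2,T6}
Step 11: signal(T6) -> count=1 queue=[] holders={T2}
Step 12: wait(T3) -> count=0 queue=[] holders={T2,T3}
Step 13: signal(T2) -> count=1 queue=[] holders={T3}
Final holders: T3

Answer: T3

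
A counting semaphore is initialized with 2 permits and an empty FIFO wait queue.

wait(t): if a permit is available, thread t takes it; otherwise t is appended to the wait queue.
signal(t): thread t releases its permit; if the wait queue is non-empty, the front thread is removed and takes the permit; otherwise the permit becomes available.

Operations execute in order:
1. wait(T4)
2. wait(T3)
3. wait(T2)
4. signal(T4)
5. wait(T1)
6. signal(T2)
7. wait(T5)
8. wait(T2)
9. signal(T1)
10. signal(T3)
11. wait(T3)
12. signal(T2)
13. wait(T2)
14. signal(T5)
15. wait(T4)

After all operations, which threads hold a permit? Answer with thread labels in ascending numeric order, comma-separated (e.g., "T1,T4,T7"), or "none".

Step 1: wait(T4) -> count=1 queue=[] holders={T4}
Step 2: wait(T3) -> count=0 queue=[] holders={T3,T4}
Step 3: wait(T2) -> count=0 queue=[T2] holders={T3,T4}
Step 4: signal(T4) -> count=0 queue=[] holders={T2,T3}
Step 5: wait(T1) -> count=0 queue=[T1] holders={T2,T3}
Step 6: signal(T2) -> count=0 queue=[] holders={T1,T3}
Step 7: wait(T5) -> count=0 queue=[T5] holders={T1,T3}
Step 8: wait(T2) -> count=0 queue=[T5,T2] holders={T1,T3}
Step 9: signal(T1) -> count=0 queue=[T2] holders={T3,T5}
Step 10: signal(T3) -> count=0 queue=[] holders={T2,T5}
Step 11: wait(T3) -> count=0 queue=[T3] holders={T2,T5}
Step 12: signal(T2) -> count=0 queue=[] holders={T3,T5}
Step 13: wait(T2) -> count=0 queue=[T2] holders={T3,T5}
Step 14: signal(T5) -> count=0 queue=[] holders={T2,T3}
Step 15: wait(T4) -> count=0 queue=[T4] holders={T2,T3}
Final holders: T2,T3

Answer: T2,T3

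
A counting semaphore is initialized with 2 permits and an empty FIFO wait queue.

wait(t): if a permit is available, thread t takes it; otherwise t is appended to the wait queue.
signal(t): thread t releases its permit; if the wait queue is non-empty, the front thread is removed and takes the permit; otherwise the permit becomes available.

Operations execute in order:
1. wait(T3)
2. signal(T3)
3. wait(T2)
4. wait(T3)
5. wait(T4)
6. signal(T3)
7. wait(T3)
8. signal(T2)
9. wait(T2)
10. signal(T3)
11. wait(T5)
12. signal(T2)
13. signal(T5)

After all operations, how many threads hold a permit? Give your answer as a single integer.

Answer: 1

Derivation:
Step 1: wait(T3) -> count=1 queue=[] holders={T3}
Step 2: signal(T3) -> count=2 queue=[] holders={none}
Step 3: wait(T2) -> count=1 queue=[] holders={T2}
Step 4: wait(T3) -> count=0 queue=[] holders={T2,T3}
Step 5: wait(T4) -> count=0 queue=[T4] holders={T2,T3}
Step 6: signal(T3) -> count=0 queue=[] holders={T2,T4}
Step 7: wait(T3) -> count=0 queue=[T3] holders={T2,T4}
Step 8: signal(T2) -> count=0 queue=[] holders={T3,T4}
Step 9: wait(T2) -> count=0 queue=[T2] holders={T3,T4}
Step 10: signal(T3) -> count=0 queue=[] holders={T2,T4}
Step 11: wait(T5) -> count=0 queue=[T5] holders={T2,T4}
Step 12: signal(T2) -> count=0 queue=[] holders={T4,T5}
Step 13: signal(T5) -> count=1 queue=[] holders={T4}
Final holders: {T4} -> 1 thread(s)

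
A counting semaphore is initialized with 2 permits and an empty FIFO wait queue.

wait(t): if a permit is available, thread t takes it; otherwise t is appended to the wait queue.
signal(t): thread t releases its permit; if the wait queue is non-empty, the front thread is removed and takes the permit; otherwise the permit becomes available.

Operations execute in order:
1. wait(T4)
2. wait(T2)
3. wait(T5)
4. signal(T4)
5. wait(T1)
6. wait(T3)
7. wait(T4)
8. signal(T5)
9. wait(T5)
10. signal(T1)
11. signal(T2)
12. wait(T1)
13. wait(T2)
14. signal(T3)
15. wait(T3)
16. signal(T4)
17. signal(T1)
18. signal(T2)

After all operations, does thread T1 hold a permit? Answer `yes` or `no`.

Answer: no

Derivation:
Step 1: wait(T4) -> count=1 queue=[] holders={T4}
Step 2: wait(T2) -> count=0 queue=[] holders={T2,T4}
Step 3: wait(T5) -> count=0 queue=[T5] holders={T2,T4}
Step 4: signal(T4) -> count=0 queue=[] holders={T2,T5}
Step 5: wait(T1) -> count=0 queue=[T1] holders={T2,T5}
Step 6: wait(T3) -> count=0 queue=[T1,T3] holders={T2,T5}
Step 7: wait(T4) -> count=0 queue=[T1,T3,T4] holders={T2,T5}
Step 8: signal(T5) -> count=0 queue=[T3,T4] holders={T1,T2}
Step 9: wait(T5) -> count=0 queue=[T3,T4,T5] holders={T1,T2}
Step 10: signal(T1) -> count=0 queue=[T4,T5] holders={T2,T3}
Step 11: signal(T2) -> count=0 queue=[T5] holders={T3,T4}
Step 12: wait(T1) -> count=0 queue=[T5,T1] holders={T3,T4}
Step 13: wait(T2) -> count=0 queue=[T5,T1,T2] holders={T3,T4}
Step 14: signal(T3) -> count=0 queue=[T1,T2] holders={T4,T5}
Step 15: wait(T3) -> count=0 queue=[T1,T2,T3] holders={T4,T5}
Step 16: signal(T4) -> count=0 queue=[T2,T3] holders={T1,T5}
Step 17: signal(T1) -> count=0 queue=[T3] holders={T2,T5}
Step 18: signal(T2) -> count=0 queue=[] holders={T3,T5}
Final holders: {T3,T5} -> T1 not in holders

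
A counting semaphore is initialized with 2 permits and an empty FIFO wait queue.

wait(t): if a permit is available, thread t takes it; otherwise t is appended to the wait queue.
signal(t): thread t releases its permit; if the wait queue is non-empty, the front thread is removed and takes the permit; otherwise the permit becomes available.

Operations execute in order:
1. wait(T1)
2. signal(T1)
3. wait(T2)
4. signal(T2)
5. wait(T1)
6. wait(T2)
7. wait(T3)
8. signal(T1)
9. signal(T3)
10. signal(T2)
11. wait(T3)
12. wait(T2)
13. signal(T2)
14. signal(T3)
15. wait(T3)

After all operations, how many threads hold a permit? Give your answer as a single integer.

Answer: 1

Derivation:
Step 1: wait(T1) -> count=1 queue=[] holders={T1}
Step 2: signal(T1) -> count=2 queue=[] holders={none}
Step 3: wait(T2) -> count=1 queue=[] holders={T2}
Step 4: signal(T2) -> count=2 queue=[] holders={none}
Step 5: wait(T1) -> count=1 queue=[] holders={T1}
Step 6: wait(T2) -> count=0 queue=[] holders={T1,T2}
Step 7: wait(T3) -> count=0 queue=[T3] holders={T1,T2}
Step 8: signal(T1) -> count=0 queue=[] holders={T2,T3}
Step 9: signal(T3) -> count=1 queue=[] holders={T2}
Step 10: signal(T2) -> count=2 queue=[] holders={none}
Step 11: wait(T3) -> count=1 queue=[] holders={T3}
Step 12: wait(T2) -> count=0 queue=[] holders={T2,T3}
Step 13: signal(T2) -> count=1 queue=[] holders={T3}
Step 14: signal(T3) -> count=2 queue=[] holders={none}
Step 15: wait(T3) -> count=1 queue=[] holders={T3}
Final holders: {T3} -> 1 thread(s)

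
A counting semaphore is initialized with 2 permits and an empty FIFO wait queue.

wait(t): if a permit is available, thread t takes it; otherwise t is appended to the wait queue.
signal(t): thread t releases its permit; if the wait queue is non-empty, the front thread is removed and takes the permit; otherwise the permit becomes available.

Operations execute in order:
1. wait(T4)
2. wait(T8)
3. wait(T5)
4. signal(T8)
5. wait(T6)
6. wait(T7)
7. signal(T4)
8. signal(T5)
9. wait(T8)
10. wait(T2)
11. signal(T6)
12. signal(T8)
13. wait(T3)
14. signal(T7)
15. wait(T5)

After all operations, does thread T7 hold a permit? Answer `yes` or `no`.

Answer: no

Derivation:
Step 1: wait(T4) -> count=1 queue=[] holders={T4}
Step 2: wait(T8) -> count=0 queue=[] holders={T4,T8}
Step 3: wait(T5) -> count=0 queue=[T5] holders={T4,T8}
Step 4: signal(T8) -> count=0 queue=[] holders={T4,T5}
Step 5: wait(T6) -> count=0 queue=[T6] holders={T4,T5}
Step 6: wait(T7) -> count=0 queue=[T6,T7] holders={T4,T5}
Step 7: signal(T4) -> count=0 queue=[T7] holders={T5,T6}
Step 8: signal(T5) -> count=0 queue=[] holders={T6,T7}
Step 9: wait(T8) -> count=0 queue=[T8] holders={T6,T7}
Step 10: wait(T2) -> count=0 queue=[T8,T2] holders={T6,T7}
Step 11: signal(T6) -> count=0 queue=[T2] holders={T7,T8}
Step 12: signal(T8) -> count=0 queue=[] holders={T2,T7}
Step 13: wait(T3) -> count=0 queue=[T3] holders={T2,T7}
Step 14: signal(T7) -> count=0 queue=[] holders={T2,T3}
Step 15: wait(T5) -> count=0 queue=[T5] holders={T2,T3}
Final holders: {T2,T3} -> T7 not in holders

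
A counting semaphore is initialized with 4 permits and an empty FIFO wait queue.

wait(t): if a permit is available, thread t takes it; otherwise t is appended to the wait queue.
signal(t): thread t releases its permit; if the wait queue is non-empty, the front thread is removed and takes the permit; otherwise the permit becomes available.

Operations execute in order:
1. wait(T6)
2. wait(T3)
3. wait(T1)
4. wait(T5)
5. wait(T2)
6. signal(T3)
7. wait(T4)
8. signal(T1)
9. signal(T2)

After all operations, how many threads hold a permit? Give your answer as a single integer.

Answer: 3

Derivation:
Step 1: wait(T6) -> count=3 queue=[] holders={T6}
Step 2: wait(T3) -> count=2 queue=[] holders={T3,T6}
Step 3: wait(T1) -> count=1 queue=[] holders={T1,T3,T6}
Step 4: wait(T5) -> count=0 queue=[] holders={T1,T3,T5,T6}
Step 5: wait(T2) -> count=0 queue=[T2] holders={T1,T3,T5,T6}
Step 6: signal(T3) -> count=0 queue=[] holders={T1,T2,T5,T6}
Step 7: wait(T4) -> count=0 queue=[T4] holders={T1,T2,T5,T6}
Step 8: signal(T1) -> count=0 queue=[] holders={T2,T4,T5,T6}
Step 9: signal(T2) -> count=1 queue=[] holders={T4,T5,T6}
Final holders: {T4,T5,T6} -> 3 thread(s)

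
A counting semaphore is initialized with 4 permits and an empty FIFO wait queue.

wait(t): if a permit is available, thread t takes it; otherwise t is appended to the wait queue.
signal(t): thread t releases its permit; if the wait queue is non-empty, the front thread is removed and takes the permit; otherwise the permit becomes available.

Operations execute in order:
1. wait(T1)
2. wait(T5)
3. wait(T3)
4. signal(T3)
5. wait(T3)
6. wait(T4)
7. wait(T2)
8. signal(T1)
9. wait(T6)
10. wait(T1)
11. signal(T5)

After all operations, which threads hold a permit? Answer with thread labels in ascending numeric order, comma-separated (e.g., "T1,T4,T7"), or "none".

Answer: T2,T3,T4,T6

Derivation:
Step 1: wait(T1) -> count=3 queue=[] holders={T1}
Step 2: wait(T5) -> count=2 queue=[] holders={T1,T5}
Step 3: wait(T3) -> count=1 queue=[] holders={T1,T3,T5}
Step 4: signal(T3) -> count=2 queue=[] holders={T1,T5}
Step 5: wait(T3) -> count=1 queue=[] holders={T1,T3,T5}
Step 6: wait(T4) -> count=0 queue=[] holders={T1,T3,T4,T5}
Step 7: wait(T2) -> count=0 queue=[T2] holders={T1,T3,T4,T5}
Step 8: signal(T1) -> count=0 queue=[] holders={T2,T3,T4,T5}
Step 9: wait(T6) -> count=0 queue=[T6] holders={T2,T3,T4,T5}
Step 10: wait(T1) -> count=0 queue=[T6,T1] holders={T2,T3,T4,T5}
Step 11: signal(T5) -> count=0 queue=[T1] holders={T2,T3,T4,T6}
Final holders: T2,T3,T4,T6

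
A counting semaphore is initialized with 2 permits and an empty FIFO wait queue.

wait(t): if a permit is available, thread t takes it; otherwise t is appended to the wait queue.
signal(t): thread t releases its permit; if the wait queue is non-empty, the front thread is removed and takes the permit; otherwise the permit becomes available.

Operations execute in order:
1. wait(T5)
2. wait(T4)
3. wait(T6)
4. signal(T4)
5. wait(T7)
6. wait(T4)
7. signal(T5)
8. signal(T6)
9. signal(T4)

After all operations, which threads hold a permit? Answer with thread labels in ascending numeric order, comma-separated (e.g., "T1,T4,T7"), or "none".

Answer: T7

Derivation:
Step 1: wait(T5) -> count=1 queue=[] holders={T5}
Step 2: wait(T4) -> count=0 queue=[] holders={T4,T5}
Step 3: wait(T6) -> count=0 queue=[T6] holders={T4,T5}
Step 4: signal(T4) -> count=0 queue=[] holders={T5,T6}
Step 5: wait(T7) -> count=0 queue=[T7] holders={T5,T6}
Step 6: wait(T4) -> count=0 queue=[T7,T4] holders={T5,T6}
Step 7: signal(T5) -> count=0 queue=[T4] holders={T6,T7}
Step 8: signal(T6) -> count=0 queue=[] holders={T4,T7}
Step 9: signal(T4) -> count=1 queue=[] holders={T7}
Final holders: T7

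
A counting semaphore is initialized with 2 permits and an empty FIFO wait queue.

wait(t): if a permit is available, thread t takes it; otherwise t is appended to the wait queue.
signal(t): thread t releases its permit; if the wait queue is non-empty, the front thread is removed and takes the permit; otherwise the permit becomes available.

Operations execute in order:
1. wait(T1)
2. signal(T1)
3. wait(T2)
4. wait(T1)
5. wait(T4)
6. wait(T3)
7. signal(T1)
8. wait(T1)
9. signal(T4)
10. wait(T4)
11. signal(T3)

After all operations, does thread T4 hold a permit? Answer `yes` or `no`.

Answer: no

Derivation:
Step 1: wait(T1) -> count=1 queue=[] holders={T1}
Step 2: signal(T1) -> count=2 queue=[] holders={none}
Step 3: wait(T2) -> count=1 queue=[] holders={T2}
Step 4: wait(T1) -> count=0 queue=[] holders={T1,T2}
Step 5: wait(T4) -> count=0 queue=[T4] holders={T1,T2}
Step 6: wait(T3) -> count=0 queue=[T4,T3] holders={T1,T2}
Step 7: signal(T1) -> count=0 queue=[T3] holders={T2,T4}
Step 8: wait(T1) -> count=0 queue=[T3,T1] holders={T2,T4}
Step 9: signal(T4) -> count=0 queue=[T1] holders={T2,T3}
Step 10: wait(T4) -> count=0 queue=[T1,T4] holders={T2,T3}
Step 11: signal(T3) -> count=0 queue=[T4] holders={T1,T2}
Final holders: {T1,T2} -> T4 not in holders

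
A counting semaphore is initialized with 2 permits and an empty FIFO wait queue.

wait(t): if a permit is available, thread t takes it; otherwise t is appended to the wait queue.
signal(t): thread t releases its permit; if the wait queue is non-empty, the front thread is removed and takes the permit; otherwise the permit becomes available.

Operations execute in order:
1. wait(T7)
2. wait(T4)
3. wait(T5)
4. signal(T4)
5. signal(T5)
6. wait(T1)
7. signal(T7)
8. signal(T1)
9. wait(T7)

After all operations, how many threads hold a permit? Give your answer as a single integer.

Step 1: wait(T7) -> count=1 queue=[] holders={T7}
Step 2: wait(T4) -> count=0 queue=[] holders={T4,T7}
Step 3: wait(T5) -> count=0 queue=[T5] holders={T4,T7}
Step 4: signal(T4) -> count=0 queue=[] holders={T5,T7}
Step 5: signal(T5) -> count=1 queue=[] holders={T7}
Step 6: wait(T1) -> count=0 queue=[] holders={T1,T7}
Step 7: signal(T7) -> count=1 queue=[] holders={T1}
Step 8: signal(T1) -> count=2 queue=[] holders={none}
Step 9: wait(T7) -> count=1 queue=[] holders={T7}
Final holders: {T7} -> 1 thread(s)

Answer: 1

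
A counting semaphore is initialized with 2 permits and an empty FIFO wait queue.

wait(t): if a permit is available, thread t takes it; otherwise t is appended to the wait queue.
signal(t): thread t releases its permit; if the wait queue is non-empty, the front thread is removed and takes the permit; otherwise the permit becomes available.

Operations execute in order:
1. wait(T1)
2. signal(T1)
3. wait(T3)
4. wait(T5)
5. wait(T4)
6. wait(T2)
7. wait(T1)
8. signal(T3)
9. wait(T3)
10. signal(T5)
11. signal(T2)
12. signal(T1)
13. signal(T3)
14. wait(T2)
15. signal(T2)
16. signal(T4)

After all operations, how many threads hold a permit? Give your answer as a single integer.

Step 1: wait(T1) -> count=1 queue=[] holders={T1}
Step 2: signal(T1) -> count=2 queue=[] holders={none}
Step 3: wait(T3) -> count=1 queue=[] holders={T3}
Step 4: wait(T5) -> count=0 queue=[] holders={T3,T5}
Step 5: wait(T4) -> count=0 queue=[T4] holders={T3,T5}
Step 6: wait(T2) -> count=0 queue=[T4,T2] holders={T3,T5}
Step 7: wait(T1) -> count=0 queue=[T4,T2,T1] holders={T3,T5}
Step 8: signal(T3) -> count=0 queue=[T2,T1] holders={T4,T5}
Step 9: wait(T3) -> count=0 queue=[T2,T1,T3] holders={T4,T5}
Step 10: signal(T5) -> count=0 queue=[T1,T3] holders={T2,T4}
Step 11: signal(T2) -> count=0 queue=[T3] holders={T1,T4}
Step 12: signal(T1) -> count=0 queue=[] holders={T3,T4}
Step 13: signal(T3) -> count=1 queue=[] holders={T4}
Step 14: wait(T2) -> count=0 queue=[] holders={T2,T4}
Step 15: signal(T2) -> count=1 queue=[] holders={T4}
Step 16: signal(T4) -> count=2 queue=[] holders={none}
Final holders: {none} -> 0 thread(s)

Answer: 0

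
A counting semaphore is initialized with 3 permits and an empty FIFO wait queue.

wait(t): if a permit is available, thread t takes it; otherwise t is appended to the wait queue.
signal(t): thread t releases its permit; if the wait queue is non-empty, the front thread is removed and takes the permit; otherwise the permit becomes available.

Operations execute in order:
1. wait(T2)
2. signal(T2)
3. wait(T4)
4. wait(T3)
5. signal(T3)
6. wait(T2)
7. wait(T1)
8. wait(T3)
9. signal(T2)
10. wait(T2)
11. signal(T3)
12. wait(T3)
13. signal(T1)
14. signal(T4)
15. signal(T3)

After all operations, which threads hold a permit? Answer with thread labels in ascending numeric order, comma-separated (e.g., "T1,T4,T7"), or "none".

Step 1: wait(T2) -> count=2 queue=[] holders={T2}
Step 2: signal(T2) -> count=3 queue=[] holders={none}
Step 3: wait(T4) -> count=2 queue=[] holders={T4}
Step 4: wait(T3) -> count=1 queue=[] holders={T3,T4}
Step 5: signal(T3) -> count=2 queue=[] holders={T4}
Step 6: wait(T2) -> count=1 queue=[] holders={T2,T4}
Step 7: wait(T1) -> count=0 queue=[] holders={T1,T2,T4}
Step 8: wait(T3) -> count=0 queue=[T3] holders={T1,T2,T4}
Step 9: signal(T2) -> count=0 queue=[] holders={T1,T3,T4}
Step 10: wait(T2) -> count=0 queue=[T2] holders={T1,T3,T4}
Step 11: signal(T3) -> count=0 queue=[] holders={T1,T2,T4}
Step 12: wait(T3) -> count=0 queue=[T3] holders={T1,T2,T4}
Step 13: signal(T1) -> count=0 queue=[] holders={T2,T3,T4}
Step 14: signal(T4) -> count=1 queue=[] holders={T2,T3}
Step 15: signal(T3) -> count=2 queue=[] holders={T2}
Final holders: T2

Answer: T2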